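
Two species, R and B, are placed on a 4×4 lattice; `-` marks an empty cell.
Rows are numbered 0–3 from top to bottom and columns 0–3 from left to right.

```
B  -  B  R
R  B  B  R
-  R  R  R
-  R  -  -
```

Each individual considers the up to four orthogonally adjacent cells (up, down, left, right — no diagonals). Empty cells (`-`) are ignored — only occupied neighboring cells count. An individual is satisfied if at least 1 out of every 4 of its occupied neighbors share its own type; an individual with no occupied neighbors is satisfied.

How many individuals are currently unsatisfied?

Row 0: (0,0)B 0/1 ✗ · (0,2)B 1/2 ✓ · (0,3)R 1/2 ✓
Row 1: (1,0)R 0/2 ✗ · (1,1)B 1/3 ✓ · (1,2)B 2/4 ✓ · (1,3)R 2/3 ✓
Row 2: (2,1)R 2/3 ✓ · (2,2)R 2/3 ✓ · (2,3)R 2/2 ✓
Row 3: (3,1)R 1/1 ✓
Unsatisfied: (0,0), (1,0) — 2 in total.

2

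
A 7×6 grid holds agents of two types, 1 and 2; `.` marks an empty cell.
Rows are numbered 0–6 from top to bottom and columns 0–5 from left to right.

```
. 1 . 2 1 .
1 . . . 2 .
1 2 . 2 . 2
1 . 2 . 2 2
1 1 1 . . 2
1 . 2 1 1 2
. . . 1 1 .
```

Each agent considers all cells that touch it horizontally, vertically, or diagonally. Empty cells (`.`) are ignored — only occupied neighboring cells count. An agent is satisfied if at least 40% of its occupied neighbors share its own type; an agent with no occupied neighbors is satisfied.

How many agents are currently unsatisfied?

4

(0,1)1 1/1 ok
(0,3)2 1/2 ok
(0,4)1 0/2 unhappy
(1,0)1 2/3 ok
(1,4)2 3/4 ok
(2,0)1 2/3 ok
(2,1)2 1/4 unhappy
(2,3)2 3/3 ok
(2,5)2 3/3 ok
(3,0)1 3/4 ok
(3,2)2 2/4 ok
(3,4)2 4/4 ok
(3,5)2 3/3 ok
(4,0)1 3/3 ok
(4,1)1 4/6 ok
(4,2)1 2/4 ok
(4,5)2 3/4 ok
(5,0)1 2/2 ok
(5,2)2 0/4 unhappy
(5,3)1 4/5 ok
(5,4)1 3/5 ok
(5,5)2 1/3 unhappy
(6,3)1 3/4 ok
(6,4)1 3/4 ok
Unsatisfied: (0,4), (2,1), (5,2), (5,5) — 4 in total.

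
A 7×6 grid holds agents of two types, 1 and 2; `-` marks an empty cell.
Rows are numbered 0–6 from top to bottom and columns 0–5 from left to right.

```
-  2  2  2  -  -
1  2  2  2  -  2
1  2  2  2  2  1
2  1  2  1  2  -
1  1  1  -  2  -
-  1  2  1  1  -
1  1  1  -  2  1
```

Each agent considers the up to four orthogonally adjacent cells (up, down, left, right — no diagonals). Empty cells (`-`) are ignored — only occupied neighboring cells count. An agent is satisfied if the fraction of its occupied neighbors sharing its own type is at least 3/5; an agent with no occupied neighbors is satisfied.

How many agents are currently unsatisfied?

(0,1)2 2/2 satisfied
(0,2)2 3/3 satisfied
(0,3)2 2/2 satisfied
(1,0)1 1/2 not
(1,1)2 3/4 satisfied
(1,2)2 4/4 satisfied
(1,3)2 3/3 satisfied
(1,5)2 0/1 not
(2,0)1 1/3 not
(2,1)2 2/4 not
(2,2)2 4/4 satisfied
(2,3)2 3/4 satisfied
(2,4)2 2/3 satisfied
(2,5)1 0/2 not
(3,0)2 0/3 not
(3,1)1 1/4 not
(3,2)2 1/4 not
(3,3)1 0/3 not
(3,4)2 2/3 satisfied
(4,0)1 1/2 not
(4,1)1 4/4 satisfied
(4,2)1 1/3 not
(4,4)2 1/2 not
(5,1)1 2/3 satisfied
(5,2)2 0/4 not
(5,3)1 1/2 not
(5,4)1 1/3 not
(6,0)1 1/1 satisfied
(6,1)1 3/3 satisfied
(6,2)1 1/2 not
(6,4)2 0/2 not
(6,5)1 0/1 not
Unsatisfied: (1,0), (1,5), (2,0), (2,1), (2,5), (3,0), (3,1), (3,2), (3,3), (4,0), (4,2), (4,4), (5,2), (5,3), (5,4), (6,2), (6,4), (6,5) — 18 in total.

18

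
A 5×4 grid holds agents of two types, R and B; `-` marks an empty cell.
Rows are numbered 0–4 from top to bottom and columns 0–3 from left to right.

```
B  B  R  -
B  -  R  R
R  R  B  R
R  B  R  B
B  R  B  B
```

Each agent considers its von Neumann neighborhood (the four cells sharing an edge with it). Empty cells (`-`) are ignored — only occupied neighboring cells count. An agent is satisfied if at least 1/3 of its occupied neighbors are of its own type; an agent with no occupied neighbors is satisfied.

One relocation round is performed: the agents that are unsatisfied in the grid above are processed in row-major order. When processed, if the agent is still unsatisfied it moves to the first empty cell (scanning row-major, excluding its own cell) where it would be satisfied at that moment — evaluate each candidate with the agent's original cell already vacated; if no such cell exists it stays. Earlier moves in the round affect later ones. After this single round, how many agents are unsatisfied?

Initially unsatisfied (in order): (2,2), (3,1), (3,2), (4,0), (4,1).
  (2,2) → (1,1).
  (3,1): no empty cell satisfies it; stays.
  (3,2) → (0,3).
  (4,0) → (3,2).
  (4,1) → (2,2).
Resulting grid:
B B R R
B B R R
R R R R
R B B B
- - B B
All satisfied now.

0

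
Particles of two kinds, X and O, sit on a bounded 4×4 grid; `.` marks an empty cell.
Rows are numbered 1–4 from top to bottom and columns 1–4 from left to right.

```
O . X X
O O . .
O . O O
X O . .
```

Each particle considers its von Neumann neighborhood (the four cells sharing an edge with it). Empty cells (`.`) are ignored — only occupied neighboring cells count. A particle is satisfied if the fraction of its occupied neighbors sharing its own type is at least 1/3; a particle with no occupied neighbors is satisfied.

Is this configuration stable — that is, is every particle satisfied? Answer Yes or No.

(1,1)O 1/1 ✓
(1,3)X 1/1 ✓
(1,4)X 1/1 ✓
(2,1)O 3/3 ✓
(2,2)O 1/1 ✓
(3,1)O 1/2 ✓
(3,3)O 1/1 ✓
(3,4)O 1/1 ✓
(4,1)X 0/2 ✗
(4,2)O 0/1 ✗
For instance (4,1) has only 0/2 same-type neighbors, below 1/3.

No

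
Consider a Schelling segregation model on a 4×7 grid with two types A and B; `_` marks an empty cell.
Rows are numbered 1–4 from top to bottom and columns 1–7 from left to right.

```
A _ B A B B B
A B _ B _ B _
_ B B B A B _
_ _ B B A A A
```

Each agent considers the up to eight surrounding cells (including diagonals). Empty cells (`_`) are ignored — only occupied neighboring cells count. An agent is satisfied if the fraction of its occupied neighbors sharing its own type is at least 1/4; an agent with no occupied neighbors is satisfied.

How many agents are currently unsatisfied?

Row 1: (1,1)A 1/2 ok · (1,3)B 2/3 ok · (1,4)A 0/3 unhappy · (1,5)B 3/4 ok · (1,6)B 3/3 ok · (1,7)B 2/2 ok
Row 2: (2,1)A 1/3 ok · (2,2)B 3/5 ok · (2,4)B 4/6 ok · (2,6)B 4/5 ok
Row 3: (3,2)B 3/4 ok · (3,3)B 6/6 ok · (3,4)B 4/6 ok · (3,5)A 2/7 ok · (3,6)B 1/5 unhappy
Row 4: (4,3)B 4/4 ok · (4,4)B 3/5 ok · (4,5)A 2/5 ok · (4,6)A 3/4 ok · (4,7)A 1/2 ok
Unsatisfied: (1,4), (3,6) — 2 in total.

2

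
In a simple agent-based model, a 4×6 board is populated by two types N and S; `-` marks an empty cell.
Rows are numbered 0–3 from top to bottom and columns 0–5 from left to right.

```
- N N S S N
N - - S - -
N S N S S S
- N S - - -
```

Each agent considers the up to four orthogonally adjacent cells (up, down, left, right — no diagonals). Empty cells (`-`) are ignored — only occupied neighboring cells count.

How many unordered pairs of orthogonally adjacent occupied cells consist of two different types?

Scan each occupied cell's neighbors to the right and below so each pair is counted once.
Row 0: N(0,1)–N(0,2)= N(0,2)–S(0,3)≠ S(0,3)–S(0,4)= S(0,3)–S(1,3)= S(0,4)–N(0,5)≠  → 2/5 unlike.
Row 1: N(1,0)–N(2,0)= S(1,3)–S(2,3)=  → 0/2 unlike.
Row 2: N(2,0)–S(2,1)≠ S(2,1)–N(2,2)≠ S(2,1)–N(3,1)≠ N(2,2)–S(2,3)≠ N(2,2)–S(3,2)≠ S(2,3)–S(2,4)= S(2,4)–S(2,5)=  → 5/7 unlike.
Row 3: N(3,1)–S(3,2)≠  → 1/1 unlike.
Total adjacent occupied pairs: 15; unlike-type pairs: 8.

8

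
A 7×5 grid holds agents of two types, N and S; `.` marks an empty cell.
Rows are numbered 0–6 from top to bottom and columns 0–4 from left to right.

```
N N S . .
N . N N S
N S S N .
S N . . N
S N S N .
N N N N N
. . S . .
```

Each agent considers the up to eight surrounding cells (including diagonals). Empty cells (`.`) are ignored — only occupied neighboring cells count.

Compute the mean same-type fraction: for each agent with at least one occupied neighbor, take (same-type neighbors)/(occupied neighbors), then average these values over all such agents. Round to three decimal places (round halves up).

Row 0: (0,0)N 2/2 · (0,1)N 3/4 · (0,2)S 0/3
Row 1: (1,0)N 3/4 · (1,2)N 3/6 · (1,3)N 2/5 · (1,4)S 0/2
Row 2: (2,0)N 2/4 · (2,1)S 2/6 · (2,2)S 1/5 · (2,3)N 3/5
Row 3: (3,0)S 2/5 · (3,1)N 2/7 · (3,4)N 2/2
Row 4: (4,0)S 1/5 · (4,1)N 4/7 · (4,2)S 0/6 · (4,3)N 4/5
Row 5: (5,0)N 2/3 · (5,1)N 3/6 · (5,2)N 4/6 · (5,3)N 3/5 · (5,4)N 2/2
Row 6: (6,2)S 0/3
Sum over 24 agents: 2/2 + 3/4 + 0/3 + 3/4 + 3/6 + 2/5 + 0/2 + 2/4 + 2/6 + 1/5 + 3/5 + 2/5 + 2/7 + 2/2 + 1/5 + 4/7 + 0/6 + 4/5 + 2/3 + 3/6 + 4/6 + 3/5 + 2/2 + 0/3 = 1231/105; mean = 1231/105 ÷ 24 = 1231/2520 = 0.488492… → 0.488.

0.488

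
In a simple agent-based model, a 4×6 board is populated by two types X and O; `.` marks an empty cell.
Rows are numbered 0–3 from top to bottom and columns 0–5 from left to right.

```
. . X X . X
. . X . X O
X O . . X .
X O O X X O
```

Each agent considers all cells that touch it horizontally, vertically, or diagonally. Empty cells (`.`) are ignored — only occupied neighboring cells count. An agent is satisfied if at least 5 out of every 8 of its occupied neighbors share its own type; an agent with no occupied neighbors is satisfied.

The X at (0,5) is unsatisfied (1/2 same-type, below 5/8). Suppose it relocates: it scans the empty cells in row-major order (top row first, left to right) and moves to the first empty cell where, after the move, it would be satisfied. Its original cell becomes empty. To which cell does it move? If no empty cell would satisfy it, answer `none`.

(0,0)

Vacating (0,5). Empty cells in order:
  (0,0): 0/0 same-type → satisfied — stop here.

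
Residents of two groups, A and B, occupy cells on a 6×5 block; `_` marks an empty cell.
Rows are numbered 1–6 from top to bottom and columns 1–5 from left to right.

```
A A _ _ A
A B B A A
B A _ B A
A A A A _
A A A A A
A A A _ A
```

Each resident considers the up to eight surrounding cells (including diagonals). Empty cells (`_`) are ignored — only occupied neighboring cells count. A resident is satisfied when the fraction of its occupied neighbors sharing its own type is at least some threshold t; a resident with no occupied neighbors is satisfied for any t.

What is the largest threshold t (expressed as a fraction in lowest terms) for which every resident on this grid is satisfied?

(1,1)A 2/3
(1,2)A 2/4
(1,5)A 2/2
(2,1)A 3/5
(2,2)B 2/6
(2,3)B 2/5
(2,4)A 3/5
(2,5)A 3/4
(3,1)B 1/5
(3,2)A 4/7
(3,4)B 1/6
(3,5)A 3/4
(4,1)A 4/5
(4,2)A 6/7
(4,3)A 6/7
(4,4)A 5/6
(5,1)A 5/5
(5,2)A 8/8
(5,3)A 7/7
(5,4)A 6/6
(5,5)A 3/3
(6,1)A 3/3
(6,2)A 5/5
(6,3)A 4/4
(6,5)A 2/2
The smallest same-type fraction is 1/6 at (3,4), which reduces to 1/6. Any threshold above that leaves this resident unsatisfied.

1/6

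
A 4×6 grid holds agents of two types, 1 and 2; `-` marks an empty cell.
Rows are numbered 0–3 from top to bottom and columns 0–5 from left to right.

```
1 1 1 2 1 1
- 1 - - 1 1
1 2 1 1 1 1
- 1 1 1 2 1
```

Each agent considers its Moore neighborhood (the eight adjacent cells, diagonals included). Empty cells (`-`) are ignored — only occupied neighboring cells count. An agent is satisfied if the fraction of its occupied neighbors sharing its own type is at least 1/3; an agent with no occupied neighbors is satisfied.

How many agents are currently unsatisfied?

(0,0)1 2/2 satisfied
(0,1)1 3/3 satisfied
(0,2)1 2/3 satisfied
(0,3)2 0/3 not
(0,4)1 3/4 satisfied
(0,5)1 3/3 satisfied
(1,1)1 5/6 satisfied
(1,4)1 6/7 satisfied
(1,5)1 5/5 satisfied
(2,0)1 2/3 satisfied
(2,1)2 0/5 not
(2,2)1 5/6 satisfied
(2,3)1 5/6 satisfied
(2,4)1 6/7 satisfied
(2,5)1 4/5 satisfied
(3,1)1 3/4 satisfied
(3,2)1 4/5 satisfied
(3,3)1 4/5 satisfied
(3,4)2 0/5 not
(3,5)1 2/3 satisfied
Unsatisfied: (0,3), (2,1), (3,4) — 3 in total.

3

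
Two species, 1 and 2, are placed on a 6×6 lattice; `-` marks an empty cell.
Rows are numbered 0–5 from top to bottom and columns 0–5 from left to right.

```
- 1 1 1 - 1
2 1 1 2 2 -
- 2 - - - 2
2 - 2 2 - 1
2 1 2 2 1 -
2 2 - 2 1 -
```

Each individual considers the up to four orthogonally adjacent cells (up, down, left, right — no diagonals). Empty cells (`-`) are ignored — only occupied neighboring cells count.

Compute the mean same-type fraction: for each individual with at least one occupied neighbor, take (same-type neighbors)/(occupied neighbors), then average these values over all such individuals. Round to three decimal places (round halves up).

Row 0: (0,1)1 2/2 · (0,2)1 3/3 · (0,3)1 1/2 · (0,5)1 — no occupied neighbors
Row 1: (1,0)2 0/1 · (1,1)1 2/4 · (1,2)1 2/3 · (1,3)2 1/3 · (1,4)2 1/1
Row 2: (2,1)2 0/1 · (2,5)2 0/1
Row 3: (3,0)2 1/1 · (3,2)2 2/2 · (3,3)2 2/2 · (3,5)1 0/1
Row 4: (4,0)2 2/3 · (4,1)1 0/3 · (4,2)2 2/3 · (4,3)2 3/4 · (4,4)1 1/2
Row 5: (5,0)2 2/2 · (5,1)2 1/2 · (5,3)2 1/2 · (5,4)1 1/2
Sum over 23 individuals: 2/2 + 3/3 + 1/2 + 0/1 + 2/4 + 2/3 + 1/3 + 1/1 + 0/1 + 0/1 + 1/1 + 2/2 + 2/2 + 0/1 + 2/3 + 0/3 + 2/3 + 3/4 + 1/2 + 2/2 + 1/2 + 1/2 + 1/2 = 157/12; mean = 157/12 ÷ 23 = 157/276 = 0.568840… → 0.569.

0.569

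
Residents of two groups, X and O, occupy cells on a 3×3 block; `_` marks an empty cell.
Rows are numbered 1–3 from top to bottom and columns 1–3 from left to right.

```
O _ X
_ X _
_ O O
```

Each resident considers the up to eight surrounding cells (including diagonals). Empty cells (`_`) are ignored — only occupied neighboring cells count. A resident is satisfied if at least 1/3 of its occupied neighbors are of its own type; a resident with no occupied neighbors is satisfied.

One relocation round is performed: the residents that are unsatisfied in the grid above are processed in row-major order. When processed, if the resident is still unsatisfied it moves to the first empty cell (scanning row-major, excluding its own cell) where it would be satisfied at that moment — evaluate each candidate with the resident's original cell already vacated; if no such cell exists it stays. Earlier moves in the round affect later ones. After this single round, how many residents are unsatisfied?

0

Initially unsatisfied (in order): (1,1), (2,2).
  (1,1) → (2,1).
  (2,2) → (1,2).
Resulting grid:
_ X X
O _ _
_ O O
All satisfied now.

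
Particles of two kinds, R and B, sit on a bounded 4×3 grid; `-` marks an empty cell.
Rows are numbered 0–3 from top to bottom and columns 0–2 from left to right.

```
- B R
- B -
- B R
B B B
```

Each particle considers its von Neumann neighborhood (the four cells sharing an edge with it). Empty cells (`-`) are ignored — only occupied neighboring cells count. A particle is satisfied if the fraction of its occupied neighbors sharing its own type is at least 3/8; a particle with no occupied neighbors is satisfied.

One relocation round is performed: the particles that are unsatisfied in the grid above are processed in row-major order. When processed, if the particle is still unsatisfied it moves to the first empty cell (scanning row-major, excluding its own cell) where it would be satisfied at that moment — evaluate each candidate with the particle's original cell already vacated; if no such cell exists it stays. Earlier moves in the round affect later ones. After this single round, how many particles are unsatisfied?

0

Initially unsatisfied (in order): (0,2), (2,2).
  (0,2) → (1,2).
  (2,2) → (0,2).
Resulting grid:
- B R
- B R
- B -
B B B
All satisfied now.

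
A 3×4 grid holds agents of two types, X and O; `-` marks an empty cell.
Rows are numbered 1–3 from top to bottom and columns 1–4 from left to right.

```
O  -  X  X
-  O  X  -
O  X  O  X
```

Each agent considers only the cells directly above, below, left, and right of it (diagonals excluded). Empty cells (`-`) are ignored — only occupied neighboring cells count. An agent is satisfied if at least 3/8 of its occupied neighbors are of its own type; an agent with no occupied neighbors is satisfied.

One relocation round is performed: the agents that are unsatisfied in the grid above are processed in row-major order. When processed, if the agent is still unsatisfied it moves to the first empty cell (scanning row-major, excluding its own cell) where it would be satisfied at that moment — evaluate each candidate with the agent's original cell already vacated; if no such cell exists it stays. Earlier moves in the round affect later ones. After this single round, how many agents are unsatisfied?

0

Initially unsatisfied (in order): (2,2), (2,3), (3,1), (3,2), (3,3), (3,4).
  (2,2) → (1,2).
  (2,3): now satisfied by earlier moves; stays.
  (3,1) → (2,1).
  (3,2) → (2,4).
  (3,3) → (2,2).
  (3,4): now satisfied by earlier moves; stays.
Resulting grid:
O O X X
O O X X
- - - X
All satisfied now.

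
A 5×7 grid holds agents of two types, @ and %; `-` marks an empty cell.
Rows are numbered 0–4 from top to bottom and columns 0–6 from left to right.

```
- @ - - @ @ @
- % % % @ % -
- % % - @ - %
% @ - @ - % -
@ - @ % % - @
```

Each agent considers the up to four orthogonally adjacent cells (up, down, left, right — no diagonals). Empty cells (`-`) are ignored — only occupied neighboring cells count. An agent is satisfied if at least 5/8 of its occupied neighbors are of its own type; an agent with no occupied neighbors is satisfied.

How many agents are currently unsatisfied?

(0,1)@ 0/1 ✗
(0,4)@ 2/2 ✓
(0,5)@ 2/3 ✓
(0,6)@ 1/1 ✓
(1,1)% 2/3 ✓
(1,2)% 3/3 ✓
(1,3)% 1/2 ✗
(1,4)@ 2/4 ✗
(1,5)% 0/2 ✗
(2,1)% 2/3 ✓
(2,2)% 2/2 ✓
(2,4)@ 1/1 ✓
(2,6)% 0/0 ✓
(3,0)% 0/2 ✗
(3,1)@ 0/2 ✗
(3,3)@ 0/1 ✗
(3,5)% 0/0 ✓
(4,0)@ 0/1 ✗
(4,2)@ 0/1 ✗
(4,3)% 1/3 ✗
(4,4)% 1/1 ✓
(4,6)@ 0/0 ✓
Unsatisfied: (0,1), (1,3), (1,4), (1,5), (3,0), (3,1), (3,3), (4,0), (4,2), (4,3) — 10 in total.

10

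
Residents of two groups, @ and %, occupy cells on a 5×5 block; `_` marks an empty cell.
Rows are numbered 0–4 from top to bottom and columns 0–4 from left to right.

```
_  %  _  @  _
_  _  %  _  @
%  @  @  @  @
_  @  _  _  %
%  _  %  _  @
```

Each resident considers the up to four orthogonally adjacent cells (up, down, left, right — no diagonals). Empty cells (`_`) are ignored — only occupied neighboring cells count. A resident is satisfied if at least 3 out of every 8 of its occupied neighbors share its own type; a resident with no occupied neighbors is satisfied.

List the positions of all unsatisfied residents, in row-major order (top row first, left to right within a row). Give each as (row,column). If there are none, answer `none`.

(1,2), (2,0), (3,4), (4,4)

Row 0: (0,1)% 0/0 ok · (0,3)@ 0/0 ok
Row 1: (1,2)% 0/1 unhappy · (1,4)@ 1/1 ok
Row 2: (2,0)% 0/1 unhappy · (2,1)@ 2/3 ok · (2,2)@ 2/3 ok · (2,3)@ 2/2 ok · (2,4)@ 2/3 ok
Row 3: (3,1)@ 1/1 ok · (3,4)% 0/2 unhappy
Row 4: (4,0)% 0/0 ok · (4,2)% 0/0 ok · (4,4)@ 0/1 unhappy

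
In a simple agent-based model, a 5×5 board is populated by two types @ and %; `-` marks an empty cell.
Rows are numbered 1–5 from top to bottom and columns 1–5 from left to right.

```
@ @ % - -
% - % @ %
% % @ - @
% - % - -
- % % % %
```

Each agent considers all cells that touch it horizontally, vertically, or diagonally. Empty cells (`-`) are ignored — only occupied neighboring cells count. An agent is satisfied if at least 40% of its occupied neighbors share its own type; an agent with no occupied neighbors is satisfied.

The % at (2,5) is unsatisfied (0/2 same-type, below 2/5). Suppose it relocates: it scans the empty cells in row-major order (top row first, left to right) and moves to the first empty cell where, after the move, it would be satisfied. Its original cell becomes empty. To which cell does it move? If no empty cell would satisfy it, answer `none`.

Vacating (2,5). Empty cells in order:
  (1,4): 2/3 same-type → satisfied — stop here.

(1,4)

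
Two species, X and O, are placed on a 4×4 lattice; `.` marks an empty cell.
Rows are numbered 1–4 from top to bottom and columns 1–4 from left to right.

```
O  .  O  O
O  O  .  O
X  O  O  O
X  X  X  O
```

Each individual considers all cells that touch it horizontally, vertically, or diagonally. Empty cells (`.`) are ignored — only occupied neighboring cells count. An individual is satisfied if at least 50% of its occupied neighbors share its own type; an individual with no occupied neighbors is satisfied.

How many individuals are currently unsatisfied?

Row 1: (1,1)O 2/2 ok · (1,3)O 3/3 ok · (1,4)O 2/2 ok
Row 2: (2,1)O 3/4 ok · (2,2)O 5/6 ok · (2,4)O 4/4 ok
Row 3: (3,1)X 2/5 unhappy · (3,2)O 3/7 unhappy · (3,3)O 5/7 ok · (3,4)O 3/4 ok
Row 4: (4,1)X 2/3 ok · (4,2)X 3/5 ok · (4,3)X 1/5 unhappy · (4,4)O 2/3 ok
Unsatisfied: (3,1), (3,2), (4,3) — 3 in total.

3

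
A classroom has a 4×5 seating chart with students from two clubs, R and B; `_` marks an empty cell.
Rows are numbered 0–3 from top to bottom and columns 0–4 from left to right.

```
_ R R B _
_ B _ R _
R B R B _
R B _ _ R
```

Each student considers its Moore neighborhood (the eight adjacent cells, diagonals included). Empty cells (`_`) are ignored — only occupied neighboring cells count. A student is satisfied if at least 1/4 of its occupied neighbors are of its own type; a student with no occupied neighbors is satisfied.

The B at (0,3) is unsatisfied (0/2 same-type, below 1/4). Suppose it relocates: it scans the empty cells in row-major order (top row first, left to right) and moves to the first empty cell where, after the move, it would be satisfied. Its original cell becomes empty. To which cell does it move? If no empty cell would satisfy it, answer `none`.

Vacating (0,3). Empty cells in order:
  (0,0): 1/2 same-type → satisfied — stop here.

(0,0)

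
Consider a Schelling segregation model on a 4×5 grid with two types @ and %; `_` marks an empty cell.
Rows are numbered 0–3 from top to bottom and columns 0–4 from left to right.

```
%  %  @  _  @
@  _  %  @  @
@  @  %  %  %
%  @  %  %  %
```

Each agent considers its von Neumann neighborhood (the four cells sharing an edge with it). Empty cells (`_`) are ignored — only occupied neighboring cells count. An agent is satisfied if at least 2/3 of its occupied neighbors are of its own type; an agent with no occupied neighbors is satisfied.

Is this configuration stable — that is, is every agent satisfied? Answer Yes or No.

No

Row 0: (0,0)% 1/2 ✗ · (0,1)% 1/2 ✗ · (0,2)@ 0/2 ✗ · (0,4)@ 1/1 ✓
Row 1: (1,0)@ 1/2 ✗ · (1,2)% 1/3 ✗ · (1,3)@ 1/3 ✗ · (1,4)@ 2/3 ✓
Row 2: (2,0)@ 2/3 ✓ · (2,1)@ 2/3 ✓ · (2,2)% 3/4 ✓ · (2,3)% 3/4 ✓ · (2,4)% 2/3 ✓
Row 3: (3,0)% 0/2 ✗ · (3,1)@ 1/3 ✗ · (3,2)% 2/3 ✓ · (3,3)% 3/3 ✓ · (3,4)% 2/2 ✓
For instance (0,0) has only 1/2 same-type neighbors, below 2/3.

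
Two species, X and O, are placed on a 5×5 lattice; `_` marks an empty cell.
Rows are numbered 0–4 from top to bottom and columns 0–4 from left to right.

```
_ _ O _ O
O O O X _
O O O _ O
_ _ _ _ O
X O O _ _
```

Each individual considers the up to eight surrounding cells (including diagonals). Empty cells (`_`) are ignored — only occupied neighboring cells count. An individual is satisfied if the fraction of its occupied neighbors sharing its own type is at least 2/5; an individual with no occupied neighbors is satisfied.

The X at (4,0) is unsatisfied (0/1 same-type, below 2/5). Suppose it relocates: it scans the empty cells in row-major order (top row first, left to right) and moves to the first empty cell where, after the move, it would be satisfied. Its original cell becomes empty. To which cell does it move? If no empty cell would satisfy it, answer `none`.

none

Vacating (4,0). Empty cells in order:
  (0,0): 0/2 same-type → still unsatisfied.
  (0,1): 0/4 same-type → still unsatisfied.
  (0,3): 1/4 same-type → still unsatisfied.
  (1,4): 1/3 same-type → still unsatisfied.
  (2,3): 1/5 same-type → still unsatisfied.
  (3,0): 0/3 same-type → still unsatisfied.
  (3,1): 0/5 same-type → still unsatisfied.
  (3,2): 0/4 same-type → still unsatisfied.
  (3,3): 0/4 same-type → still unsatisfied.
  (4,3): 0/2 same-type → still unsatisfied.
  (4,4): 0/1 same-type → still unsatisfied.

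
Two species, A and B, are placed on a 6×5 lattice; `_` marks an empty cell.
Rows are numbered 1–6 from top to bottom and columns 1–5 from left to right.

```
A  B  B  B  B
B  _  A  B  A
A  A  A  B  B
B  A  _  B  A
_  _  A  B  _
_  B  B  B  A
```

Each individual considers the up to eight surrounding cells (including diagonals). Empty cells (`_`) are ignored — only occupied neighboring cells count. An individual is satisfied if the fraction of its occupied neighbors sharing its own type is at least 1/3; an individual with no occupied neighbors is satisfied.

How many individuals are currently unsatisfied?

(1,1)A 0/2 not
(1,2)B 2/4 satisfied
(1,3)B 3/4 satisfied
(1,4)B 3/5 satisfied
(1,5)B 2/3 satisfied
(2,1)B 1/4 not
(2,3)A 2/7 not
(2,4)B 5/8 satisfied
(2,5)A 0/5 not
(3,1)A 2/4 satisfied
(3,2)A 4/6 satisfied
(3,3)A 3/6 satisfied
(3,4)B 3/7 satisfied
(3,5)B 3/5 satisfied
(4,1)B 0/3 not
(4,2)A 4/5 satisfied
(4,4)B 3/6 satisfied
(4,5)A 0/4 not
(5,3)A 1/6 not
(5,4)B 3/6 satisfied
(6,2)B 1/2 satisfied
(6,3)B 3/4 satisfied
(6,4)B 2/4 satisfied
(6,5)A 0/2 not
Unsatisfied: (1,1), (2,1), (2,3), (2,5), (4,1), (4,5), (5,3), (6,5) — 8 in total.

8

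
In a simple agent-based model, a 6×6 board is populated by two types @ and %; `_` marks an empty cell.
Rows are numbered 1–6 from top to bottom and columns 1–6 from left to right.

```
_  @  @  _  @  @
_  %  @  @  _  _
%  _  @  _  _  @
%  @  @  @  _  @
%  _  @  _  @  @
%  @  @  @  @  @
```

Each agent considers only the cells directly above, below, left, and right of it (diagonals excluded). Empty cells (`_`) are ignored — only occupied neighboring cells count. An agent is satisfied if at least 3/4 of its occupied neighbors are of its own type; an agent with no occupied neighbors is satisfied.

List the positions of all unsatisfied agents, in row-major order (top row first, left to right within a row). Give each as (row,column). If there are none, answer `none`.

(1,2), (2,2), (4,1), (4,2), (6,1), (6,2)

Row 1: (1,2)@ 1/2 ✗ · (1,3)@ 2/2 ✓ · (1,5)@ 1/1 ✓ · (1,6)@ 1/1 ✓
Row 2: (2,2)% 0/2 ✗ · (2,3)@ 3/4 ✓ · (2,4)@ 1/1 ✓
Row 3: (3,1)% 1/1 ✓ · (3,3)@ 2/2 ✓ · (3,6)@ 1/1 ✓
Row 4: (4,1)% 2/3 ✗ · (4,2)@ 1/2 ✗ · (4,3)@ 4/4 ✓ · (4,4)@ 1/1 ✓ · (4,6)@ 2/2 ✓
Row 5: (5,1)% 2/2 ✓ · (5,3)@ 2/2 ✓ · (5,5)@ 2/2 ✓ · (5,6)@ 3/3 ✓
Row 6: (6,1)% 1/2 ✗ · (6,2)@ 1/2 ✗ · (6,3)@ 3/3 ✓ · (6,4)@ 2/2 ✓ · (6,5)@ 3/3 ✓ · (6,6)@ 2/2 ✓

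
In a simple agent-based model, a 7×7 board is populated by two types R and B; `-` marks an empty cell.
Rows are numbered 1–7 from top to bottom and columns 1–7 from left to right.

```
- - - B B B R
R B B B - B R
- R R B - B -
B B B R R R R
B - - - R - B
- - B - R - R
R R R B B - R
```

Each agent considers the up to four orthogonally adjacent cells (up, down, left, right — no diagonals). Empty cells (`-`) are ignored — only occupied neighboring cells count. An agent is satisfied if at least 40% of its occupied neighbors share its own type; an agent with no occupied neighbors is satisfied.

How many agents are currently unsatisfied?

10

(1,4)B 2/2 ok
(1,5)B 2/2 ok
(1,6)B 2/3 ok
(1,7)R 1/2 ok
(2,1)R 0/1 unhappy
(2,2)B 1/3 unhappy
(2,3)B 2/3 ok
(2,4)B 3/3 ok
(2,6)B 2/3 ok
(2,7)R 1/2 ok
(3,2)R 1/3 unhappy
(3,3)R 1/4 unhappy
(3,4)B 1/3 unhappy
(3,6)B 1/2 ok
(4,1)B 2/2 ok
(4,2)B 2/3 ok
(4,3)B 1/3 unhappy
(4,4)R 1/3 unhappy
(4,5)R 3/3 ok
(4,6)R 2/3 ok
(4,7)R 1/2 ok
(5,1)B 1/1 ok
(5,5)R 2/2 ok
(5,7)B 0/2 unhappy
(6,3)B 0/1 unhappy
(6,5)R 1/2 ok
(6,7)R 1/2 ok
(7,1)R 1/1 ok
(7,2)R 2/2 ok
(7,3)R 1/3 unhappy
(7,4)B 1/2 ok
(7,5)B 1/2 ok
(7,7)R 1/1 ok
Unsatisfied: (2,1), (2,2), (3,2), (3,3), (3,4), (4,3), (4,4), (5,7), (6,3), (7,3) — 10 in total.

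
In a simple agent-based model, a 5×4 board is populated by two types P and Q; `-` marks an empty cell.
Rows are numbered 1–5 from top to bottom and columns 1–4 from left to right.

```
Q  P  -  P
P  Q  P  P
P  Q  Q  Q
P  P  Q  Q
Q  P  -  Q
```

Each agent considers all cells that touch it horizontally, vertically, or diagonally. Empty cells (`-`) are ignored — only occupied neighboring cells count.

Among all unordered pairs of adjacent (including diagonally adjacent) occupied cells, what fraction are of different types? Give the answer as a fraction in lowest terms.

7/15

Scan each occupied cell's neighbors to the right and below (and the two forward diagonals) so each pair is counted once.
From row 1: 3 unlike of 8 pairs (running 3/8).
From row 2: 9 unlike of 13 pairs (running 12/21).
From row 3: 4 unlike of 13 pairs (running 16/34).
From row 4: 4 unlike of 10 pairs (running 20/44).
From row 5: 1 unlike of 1 pairs (running 21/45).
Total adjacent occupied pairs: 45; unlike-type pairs: 21.
21/45 reduces to 7/15.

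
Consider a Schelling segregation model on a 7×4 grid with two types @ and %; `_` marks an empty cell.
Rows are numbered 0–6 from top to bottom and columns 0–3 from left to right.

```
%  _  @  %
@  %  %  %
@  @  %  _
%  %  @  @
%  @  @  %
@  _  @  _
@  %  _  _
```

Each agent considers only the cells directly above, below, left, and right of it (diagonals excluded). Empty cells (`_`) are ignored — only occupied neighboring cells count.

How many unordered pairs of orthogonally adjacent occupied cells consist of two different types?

16

Scan each occupied cell's neighbors to the right and below so each pair is counted once.
Row 0: %(0,0)–@(1,0)≠ @(0,2)–%(0,3)≠ @(0,2)–%(1,2)≠ %(0,3)–%(1,3)=  → 3/4 unlike.
Row 1: @(1,0)–%(1,1)≠ @(1,0)–@(2,0)= %(1,1)–%(1,2)= %(1,1)–@(2,1)≠ %(1,2)–%(1,3)= %(1,2)–%(2,2)=  → 2/6 unlike.
Row 2: @(2,0)–@(2,1)= @(2,0)–%(3,0)≠ @(2,1)–%(2,2)≠ @(2,1)–%(3,1)≠ %(2,2)–@(3,2)≠  → 4/5 unlike.
Row 3: %(3,0)–%(3,1)= %(3,0)–%(4,0)= %(3,1)–@(3,2)≠ %(3,1)–@(4,1)≠ @(3,2)–@(3,3)= @(3,2)–@(4,2)= @(3,3)–%(4,3)≠  → 3/7 unlike.
Row 4: %(4,0)–@(4,1)≠ %(4,0)–@(5,0)≠ @(4,1)–@(4,2)= @(4,2)–%(4,3)≠ @(4,2)–@(5,2)=  → 3/5 unlike.
Row 5: @(5,0)–@(6,0)=  → 0/1 unlike.
Row 6: @(6,0)–%(6,1)≠  → 1/1 unlike.
Total adjacent occupied pairs: 29; unlike-type pairs: 16.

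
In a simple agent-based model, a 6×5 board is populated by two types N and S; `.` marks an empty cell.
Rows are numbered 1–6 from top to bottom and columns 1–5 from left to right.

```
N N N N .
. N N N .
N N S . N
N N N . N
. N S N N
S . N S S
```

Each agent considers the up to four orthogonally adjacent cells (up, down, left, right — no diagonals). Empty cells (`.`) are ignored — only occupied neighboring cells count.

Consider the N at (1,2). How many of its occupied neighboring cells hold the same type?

3

Occupied neighbors of (1,2): (2,2)=N, (1,1)=N, (1,3)=N.
Same type (N): 3 of 3.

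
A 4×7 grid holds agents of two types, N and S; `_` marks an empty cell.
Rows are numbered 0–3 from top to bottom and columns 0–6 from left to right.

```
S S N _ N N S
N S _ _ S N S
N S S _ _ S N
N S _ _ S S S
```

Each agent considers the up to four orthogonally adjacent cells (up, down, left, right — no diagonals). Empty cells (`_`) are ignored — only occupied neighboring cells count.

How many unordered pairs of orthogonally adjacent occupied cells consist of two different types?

Scan each occupied cell's neighbors to the right and below so each pair is counted once.
Row 0: S(0,0)–S(0,1)= S(0,0)–N(1,0)≠ S(0,1)–N(0,2)≠ S(0,1)–S(1,1)= N(0,4)–N(0,5)= N(0,4)–S(1,4)≠ N(0,5)–S(0,6)≠ N(0,5)–N(1,5)= S(0,6)–S(1,6)=  → 4/9 unlike.
Row 1: N(1,0)–S(1,1)≠ N(1,0)–N(2,0)= S(1,1)–S(2,1)= S(1,4)–N(1,5)≠ N(1,5)–S(1,6)≠ N(1,5)–S(2,5)≠ S(1,6)–N(2,6)≠  → 5/7 unlike.
Row 2: N(2,0)–S(2,1)≠ N(2,0)–N(3,0)= S(2,1)–S(2,2)= S(2,1)–S(3,1)= S(2,5)–N(2,6)≠ S(2,5)–S(3,5)= N(2,6)–S(3,6)≠  → 3/7 unlike.
Row 3: N(3,0)–S(3,1)≠ S(3,4)–S(3,5)= S(3,5)–S(3,6)=  → 1/3 unlike.
Total adjacent occupied pairs: 26; unlike-type pairs: 13.

13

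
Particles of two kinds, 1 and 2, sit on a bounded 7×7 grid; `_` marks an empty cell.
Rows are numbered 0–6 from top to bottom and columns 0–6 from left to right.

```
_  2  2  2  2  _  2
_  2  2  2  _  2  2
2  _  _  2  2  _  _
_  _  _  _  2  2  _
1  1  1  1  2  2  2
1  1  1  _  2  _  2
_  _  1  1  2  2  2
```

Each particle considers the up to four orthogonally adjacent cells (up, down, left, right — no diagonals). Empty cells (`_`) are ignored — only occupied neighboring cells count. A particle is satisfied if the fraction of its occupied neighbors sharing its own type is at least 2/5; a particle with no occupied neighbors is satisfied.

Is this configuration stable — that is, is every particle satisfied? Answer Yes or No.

(0,1)2 2/2 ok
(0,2)2 3/3 ok
(0,3)2 3/3 ok
(0,4)2 1/1 ok
(0,6)2 1/1 ok
(1,1)2 2/2 ok
(1,2)2 3/3 ok
(1,3)2 3/3 ok
(1,5)2 1/1 ok
(1,6)2 2/2 ok
(2,0)2 0/0 ok
(2,3)2 2/2 ok
(2,4)2 2/2 ok
(3,4)2 3/3 ok
(3,5)2 2/2 ok
(4,0)1 2/2 ok
(4,1)1 3/3 ok
(4,2)1 3/3 ok
(4,3)1 1/2 ok
(4,4)2 3/4 ok
(4,5)2 3/3 ok
(4,6)2 2/2 ok
(5,0)1 2/2 ok
(5,1)1 3/3 ok
(5,2)1 3/3 ok
(5,4)2 2/2 ok
(5,6)2 2/2 ok
(6,2)1 2/2 ok
(6,3)1 1/2 ok
(6,4)2 2/3 ok
(6,5)2 2/2 ok
(6,6)2 2/2 ok
All meet the threshold, so the configuration is stable.

Yes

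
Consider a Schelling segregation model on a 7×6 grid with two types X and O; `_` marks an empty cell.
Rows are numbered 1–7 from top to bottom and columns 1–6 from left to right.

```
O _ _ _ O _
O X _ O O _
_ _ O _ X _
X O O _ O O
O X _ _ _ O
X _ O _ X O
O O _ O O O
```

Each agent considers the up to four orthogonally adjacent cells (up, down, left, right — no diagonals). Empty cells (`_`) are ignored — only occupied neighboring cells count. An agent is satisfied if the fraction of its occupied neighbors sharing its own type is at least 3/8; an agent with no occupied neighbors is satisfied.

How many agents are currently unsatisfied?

Row 1: (1,1)O 1/1 ✓ · (1,5)O 1/1 ✓
Row 2: (2,1)O 1/2 ✓ · (2,2)X 0/1 ✗ · (2,4)O 1/1 ✓ · (2,5)O 2/3 ✓
Row 3: (3,3)O 1/1 ✓ · (3,5)X 0/2 ✗
Row 4: (4,1)X 0/2 ✗ · (4,2)O 1/3 ✗ · (4,3)O 2/2 ✓ · (4,5)O 1/2 ✓ · (4,6)O 2/2 ✓
Row 5: (5,1)O 0/3 ✗ · (5,2)X 0/2 ✗ · (5,6)O 2/2 ✓
Row 6: (6,1)X 0/2 ✗ · (6,3)O 0/0 ✓ · (6,5)X 0/2 ✗ · (6,6)O 2/3 ✓
Row 7: (7,1)O 1/2 ✓ · (7,2)O 1/1 ✓ · (7,4)O 1/1 ✓ · (7,5)O 2/3 ✓ · (7,6)O 2/2 ✓
Unsatisfied: (2,2), (3,5), (4,1), (4,2), (5,1), (5,2), (6,1), (6,5) — 8 in total.

8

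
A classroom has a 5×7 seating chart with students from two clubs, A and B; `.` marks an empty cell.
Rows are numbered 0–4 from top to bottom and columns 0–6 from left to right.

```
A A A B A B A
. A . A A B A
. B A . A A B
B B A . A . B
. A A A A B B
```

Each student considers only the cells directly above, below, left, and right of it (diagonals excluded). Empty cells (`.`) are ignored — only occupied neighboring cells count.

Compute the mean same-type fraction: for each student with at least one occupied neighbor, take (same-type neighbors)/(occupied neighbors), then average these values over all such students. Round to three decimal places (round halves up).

0.619

Row 0: (0,0)A 1/1 · (0,1)A 3/3 · (0,2)A 1/2 · (0,3)B 0/3 · (0,4)A 1/3 · (0,5)B 1/3 · (0,6)A 1/2
Row 1: (1,1)A 1/2 · (1,3)A 1/2 · (1,4)A 3/4 · (1,5)B 1/4 · (1,6)A 1/3
Row 2: (2,1)B 1/3 · (2,2)A 1/2 · (2,4)A 3/3 · (2,5)A 1/3 · (2,6)B 1/3
Row 3: (3,0)B 1/1 · (3,1)B 2/4 · (3,2)A 2/3 · (3,4)A 2/2 · (3,6)B 2/2
Row 4: (4,1)A 1/2 · (4,2)A 3/3 · (4,3)A 2/2 · (4,4)A 2/3 · (4,5)B 1/2 · (4,6)B 2/2
Sum over 28 students: 1/1 + 3/3 + 1/2 + 0/3 + 1/3 + 1/3 + 1/2 + 1/2 + 1/2 + 3/4 + 1/4 + 1/3 + 1/3 + 1/2 + 3/3 + 1/3 + 1/3 + 1/1 + 2/4 + 2/3 + 2/2 + 2/2 + 1/2 + 3/3 + 2/2 + 2/3 + 1/2 + 2/2 = 52/3; mean = 52/3 ÷ 28 = 13/21 = 0.619047… → 0.619.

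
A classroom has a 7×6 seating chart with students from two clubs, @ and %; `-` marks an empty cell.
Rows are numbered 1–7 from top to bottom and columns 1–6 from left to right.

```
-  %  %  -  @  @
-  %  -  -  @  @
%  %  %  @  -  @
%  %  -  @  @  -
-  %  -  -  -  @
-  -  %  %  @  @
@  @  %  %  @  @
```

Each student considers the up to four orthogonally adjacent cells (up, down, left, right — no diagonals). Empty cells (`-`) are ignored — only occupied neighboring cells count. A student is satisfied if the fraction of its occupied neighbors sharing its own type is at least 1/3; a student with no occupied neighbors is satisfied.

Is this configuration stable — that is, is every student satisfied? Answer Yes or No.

Row 1: (1,2)% 2/2 ✓ · (1,3)% 1/1 ✓ · (1,5)@ 2/2 ✓ · (1,6)@ 2/2 ✓
Row 2: (2,2)% 2/2 ✓ · (2,5)@ 2/2 ✓ · (2,6)@ 3/3 ✓
Row 3: (3,1)% 2/2 ✓ · (3,2)% 4/4 ✓ · (3,3)% 1/2 ✓ · (3,4)@ 1/2 ✓ · (3,6)@ 1/1 ✓
Row 4: (4,1)% 2/2 ✓ · (4,2)% 3/3 ✓ · (4,4)@ 2/2 ✓ · (4,5)@ 1/1 ✓
Row 5: (5,2)% 1/1 ✓ · (5,6)@ 1/1 ✓
Row 6: (6,3)% 2/2 ✓ · (6,4)% 2/3 ✓ · (6,5)@ 2/3 ✓ · (6,6)@ 3/3 ✓
Row 7: (7,1)@ 1/1 ✓ · (7,2)@ 1/2 ✓ · (7,3)% 2/3 ✓ · (7,4)% 2/3 ✓ · (7,5)@ 2/3 ✓ · (7,6)@ 2/2 ✓
All meet the threshold, so the configuration is stable.

Yes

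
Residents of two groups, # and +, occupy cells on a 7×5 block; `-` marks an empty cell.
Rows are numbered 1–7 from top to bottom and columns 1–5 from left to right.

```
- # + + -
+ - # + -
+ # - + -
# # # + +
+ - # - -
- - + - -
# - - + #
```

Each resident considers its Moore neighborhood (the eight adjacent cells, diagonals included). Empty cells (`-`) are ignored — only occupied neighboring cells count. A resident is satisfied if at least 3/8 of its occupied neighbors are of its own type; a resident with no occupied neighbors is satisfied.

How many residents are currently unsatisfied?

6

(1,2)# 1/3 ✗
(1,3)+ 2/4 ✓
(1,4)+ 2/3 ✓
(2,1)+ 1/3 ✗
(2,3)# 2/6 ✗
(2,4)+ 3/4 ✓
(3,1)+ 1/4 ✗
(3,2)# 4/6 ✓
(3,4)+ 3/5 ✓
(4,1)# 2/4 ✓
(4,2)# 4/6 ✓
(4,3)# 3/5 ✓
(4,4)+ 2/4 ✓
(4,5)+ 2/2 ✓
(5,1)+ 0/2 ✗
(5,3)# 2/4 ✓
(6,3)+ 1/2 ✓
(7,1)# 0/0 ✓
(7,4)+ 1/2 ✓
(7,5)# 0/1 ✗
Unsatisfied: (1,2), (2,1), (2,3), (3,1), (5,1), (7,5) — 6 in total.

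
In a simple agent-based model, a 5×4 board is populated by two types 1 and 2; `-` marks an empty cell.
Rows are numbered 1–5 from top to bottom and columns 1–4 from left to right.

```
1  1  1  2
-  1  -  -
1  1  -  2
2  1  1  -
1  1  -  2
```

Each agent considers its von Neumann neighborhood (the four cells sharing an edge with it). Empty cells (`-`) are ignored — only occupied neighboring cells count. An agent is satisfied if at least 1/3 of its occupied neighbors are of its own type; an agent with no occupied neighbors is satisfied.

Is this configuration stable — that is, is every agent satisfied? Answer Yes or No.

No

(1,1)1 1/1 ✓
(1,2)1 3/3 ✓
(1,3)1 1/2 ✓
(1,4)2 0/1 ✗
(2,2)1 2/2 ✓
(3,1)1 1/2 ✓
(3,2)1 3/3 ✓
(3,4)2 0/0 ✓
(4,1)2 0/3 ✗
(4,2)1 3/4 ✓
(4,3)1 1/1 ✓
(5,1)1 1/2 ✓
(5,2)1 2/2 ✓
(5,4)2 0/0 ✓
For instance (1,4) has only 0/1 same-type neighbors, below 1/3.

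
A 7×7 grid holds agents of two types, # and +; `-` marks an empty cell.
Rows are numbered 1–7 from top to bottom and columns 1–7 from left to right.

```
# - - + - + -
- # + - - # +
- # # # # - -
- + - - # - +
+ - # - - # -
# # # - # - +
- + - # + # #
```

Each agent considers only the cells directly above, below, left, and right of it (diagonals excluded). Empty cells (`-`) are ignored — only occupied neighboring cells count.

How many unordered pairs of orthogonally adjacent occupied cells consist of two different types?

11

Scan each occupied cell's neighbors to the right and below so each pair is counted once.
Row 1: +(1,6)–#(2,6)≠  → 1/1 unlike.
Row 2: #(2,2)–+(2,3)≠ #(2,2)–#(3,2)= +(2,3)–#(3,3)≠ #(2,6)–+(2,7)≠  → 3/4 unlike.
Row 3: #(3,2)–#(3,3)= #(3,2)–+(4,2)≠ #(3,3)–#(3,4)= #(3,4)–#(3,5)= #(3,5)–#(4,5)=  → 1/5 unlike.
Row 5: +(5,1)–#(6,1)≠ #(5,3)–#(6,3)=  → 1/2 unlike.
Row 6: #(6,1)–#(6,2)= #(6,2)–#(6,3)= #(6,2)–+(7,2)≠ #(6,5)–+(7,5)≠ +(6,7)–#(7,7)≠  → 3/5 unlike.
Row 7: #(7,4)–+(7,5)≠ +(7,5)–#(7,6)≠ #(7,6)–#(7,7)=  → 2/3 unlike.
Total adjacent occupied pairs: 20; unlike-type pairs: 11.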